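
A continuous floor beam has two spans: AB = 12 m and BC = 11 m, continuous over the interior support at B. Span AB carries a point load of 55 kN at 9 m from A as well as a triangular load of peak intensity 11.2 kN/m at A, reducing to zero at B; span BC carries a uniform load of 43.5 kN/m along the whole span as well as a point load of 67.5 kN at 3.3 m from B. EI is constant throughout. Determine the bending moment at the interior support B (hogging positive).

M_B = 483.6 kN·m

Release continuity at B by inserting a hinge; the redundant is the internal moment M_B. The primary structure is two simply-supported spans AB and BC.
Rotations at B on the released spans (each span's end-slope, ×1/EI):
  span AB: point load 55 at a = 9: Pab(L + a)/(6LEI) = 433.1/EI
  span AB: triangular load, peak 11.2: 7w₀L³/(360EI) = 376.3/EI
  span BC: UDL 43.5: wL³/(24EI) = 2412/EI
  span BC: point load 67.5 at a = 3.3: Pab(L + b)/(6LEI) = 486/EI
  relative rotation θ_0 = (809.4 + 2898)/EI = 3708/EI
A unit hogging moment at B produces rotation L₁/(3EI) + L₂/(3EI) = 7.667/EI.
Slope continuity at B: θ_0 = M_B·7.667/EI, so M_B = 3708/7.667 = 483.6 kN·m (hogging).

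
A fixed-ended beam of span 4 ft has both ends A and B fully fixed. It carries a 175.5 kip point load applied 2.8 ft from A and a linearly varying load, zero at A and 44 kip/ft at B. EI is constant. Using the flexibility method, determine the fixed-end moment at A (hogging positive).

M_A = 67.69 kip·ft

Release both end moments; the primary structure is a simply-supported span AB with redundants M_A and M_B.
On the primary (simply-supported) span, the end slopes from the loading are:
  at A: point load 175.5 at a = 2.8: Pab(L + b)/(6LEI) = 127.8/EI
  at B: point load 175.5 at a = 2.8: Pab(L + a)/(6LEI) = 167.1/EI
  at A: triangular load, peak 44: 7w₀L³/(360EI) = 54.76/EI
  at B: triangular load, peak 44: w₀L³/(45EI) = 62.58/EI
  θ_A0 = 182.5/EI,  θ_B0 = 229.7/EI
Flexibility coefficients: a unit moment at one end gives L/(3EI) there and L/(6EI) at the far end, so f₁₁ = f₂₂ = 1.333/EI and f₁₂ = f₂₁ = 0.6667/EI.
Compatibility — zero rotation at each built-in end:
  1.333 M_A + 0.6667 M_B = 182.5
  0.6667 M_A + 1.333 M_B = 229.7
Solving the pair gives M_A = 67.69 kip·ft and M_B = 138.4 kip·ft (hogging).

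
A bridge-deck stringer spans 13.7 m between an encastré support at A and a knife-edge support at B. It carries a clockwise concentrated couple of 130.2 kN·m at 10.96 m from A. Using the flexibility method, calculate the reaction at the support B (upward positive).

Remove the prop at B; the released (primary) structure is a cantilever built in at A.
Primary-structure tip deflection at B by superposition:
  clockwise couple 130.2 at a = 10.96: M₀a(2L − a)/(2EI) = 11730/EI
Flexibility coefficient — unit upward force at B: δ_{BB} = L³/(3EI) = 857.1/EI.
The prop prevents deflection at B: R_B = δ_0/δ_{BB} = 11730/857.1 = 13.69 kN.

R_B = 13.69 kN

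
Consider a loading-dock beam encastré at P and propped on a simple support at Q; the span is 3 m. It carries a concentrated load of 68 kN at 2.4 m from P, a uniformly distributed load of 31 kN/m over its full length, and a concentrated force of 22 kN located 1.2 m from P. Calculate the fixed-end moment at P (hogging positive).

Choose R_Q as the redundant. The primary structure is the cantilever fixed at P.
Downward deflection at the released point Q due to the loads:
  point load 68 at a = 2.4: Pa²(3L − a)/(6EI) = 430.8/EI
  UDL 31: wL⁴/(8EI) = 313.9/EI
  point load 22 at a = 1.2: Pa²(3L − a)/(6EI) = 41.18/EI
  δ_0 = 785.9/EI
Flexibility coefficient — unit upward force at Q: δ_{QQ} = L³/(3EI) = 9/EI.
Compatibility at Q: δ_0 − R_Q·δ_{QQ} = 0, so R_Q = 785.9/9 = 87.32 kN.
Moment equilibrium about P: M_P = Σ(load moments about P) − R_Q·L = 329.1 − 87.32×3 = 67.13 kN·m.

M_P = 67.13 kN·m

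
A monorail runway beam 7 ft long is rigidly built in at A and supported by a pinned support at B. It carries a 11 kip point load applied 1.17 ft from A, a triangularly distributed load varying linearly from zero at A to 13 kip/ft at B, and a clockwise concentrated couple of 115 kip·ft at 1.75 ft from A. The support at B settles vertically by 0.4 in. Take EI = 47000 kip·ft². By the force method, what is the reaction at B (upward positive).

R_B = 22.54 kip

Choose R_B as the redundant. The primary structure is the cantilever fixed at A.
Free-end deflection of the primary structure under the applied loading (downward +):
  point load 11 at a = 1.17: Pa²(3L − a)/(6EI) = 49.77/EI
  triangular load, peak 13 at the free end: 11w₀L⁴/(120EI) = 2861/EI
  clockwise couple 115 at a = 1.75: M₀a(2L − a)/(2EI) = 1233/EI
  δ_0 = 4144/EI
Tip deflection under a unit load at B: L³/(3EI) = 114.3/EI.
With EI = 47000 kip·ft²: δ_0 = 0.088162 ft and δ_{BB} = 0.002433 ft/kip.
Compatibility — the beam at B must follow the support down by 0.03333 ft: δ_0 − R_B·δ_{BB} = 0.03333, so R_B = (0.088162 − 0.03333)/0.002433 = 22.54 kip.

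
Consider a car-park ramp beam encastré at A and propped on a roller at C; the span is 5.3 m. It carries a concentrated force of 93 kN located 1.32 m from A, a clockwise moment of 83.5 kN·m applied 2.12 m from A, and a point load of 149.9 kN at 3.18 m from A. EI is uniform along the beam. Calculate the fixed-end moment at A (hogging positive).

M_A = 217.5 kN·m

Take the reaction at C as the redundant and release it; the primary structure is a cantilever fixed at A.
Free-end deflection of the primary structure under the applied loading (downward +):
  point load 93 at a = 1.32: Pa²(3L − a)/(6EI) = 393.8/EI
  clockwise couple 83.5 at a = 2.12: M₀a(2L − a)/(2EI) = 750.6/EI
  point load 149.9 at a = 3.18: Pa²(3L − a)/(6EI) = 3214/EI
  δ_0 = 4358/EI
Tip deflection under a unit load at C: L³/(3EI) = 49.63/EI.
Compatibility at C: δ_0 − R_C·δ_{CC} = 0, so R_C = 4358/49.63 = 87.82 kN.
Moment equilibrium about A: M_A = Σ(load moments about A) − R_C·L = 682.9 − 87.82×5.3 = 217.5 kN·m.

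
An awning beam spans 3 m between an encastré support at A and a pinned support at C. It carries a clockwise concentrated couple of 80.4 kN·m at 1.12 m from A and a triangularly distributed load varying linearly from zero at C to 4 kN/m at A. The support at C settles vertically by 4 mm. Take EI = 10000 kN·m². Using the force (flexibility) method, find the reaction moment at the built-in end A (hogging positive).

M_A = 22.89 kN·m

Choose R_C as the redundant. The primary structure is the cantilever fixed at A.
Deflection at C on the released cantilever, summing each load's contribution:
  clockwise couple 80.4 at a = 1.12: M₀a(2L − a)/(2EI) = 219.7/EI
  triangular load, peak 4 at the fixed end: w₀L⁴/(30EI) = 10.8/EI
  δ_0 = 230.5/EI
Flexibility coefficient — unit upward force at C: δ_{CC} = L³/(3EI) = 9/EI.
With EI = 10000 kN·m²: δ_0 = 0.023052 m and δ_{CC} = 0.0009 m/kN.
Compatibility — the beam at C must follow the support down by 0.004 m: δ_0 − R_C·δ_{CC} = 0.004, so R_C = (0.023052 − 0.004)/0.0009 = 21.17 kN.
Moment equilibrium about A: M_A = Σ(load moments about A) − R_C·L = 86.4 − 21.17×3 = 22.89 kN·m.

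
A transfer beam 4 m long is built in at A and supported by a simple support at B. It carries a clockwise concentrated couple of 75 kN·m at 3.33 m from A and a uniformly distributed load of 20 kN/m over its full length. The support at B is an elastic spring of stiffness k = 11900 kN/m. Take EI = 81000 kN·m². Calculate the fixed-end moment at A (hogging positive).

Take the reaction at B as the redundant and release it; the primary structure is a cantilever fixed at A.
Free-end deflection of the primary structure under the applied loading (downward +):
  clockwise couple 75 at a = 3.33: M₀a(2L − a)/(2EI) = 583.2/EI
  UDL 20: wL⁴/(8EI) = 640/EI
  δ_0 = 1223/EI
Tip deflection under a unit load at B: L³/(3EI) = 21.33/EI.
With EI = 81000 kN·m²: δ_0 = 0.015101 m and δ_{BB} = 0.000263 m/kN.
Compatibility — the spring shortens by R_B/k under the reaction it provides: δ_0 − R_B·δ_{BB} = R_B/k. With 1/k = 0.000084 m/kN, R_B = δ_0 / (δ_{BB} + 1/k) = 0.015101 / (0.000263 + 0.000084) = 43.47 kN.
Moment equilibrium about A: M_A = Σ(load moments about A) − R_B·L = 235 − 43.47×4 = 61.13 kN·m.

M_A = 61.13 kN·m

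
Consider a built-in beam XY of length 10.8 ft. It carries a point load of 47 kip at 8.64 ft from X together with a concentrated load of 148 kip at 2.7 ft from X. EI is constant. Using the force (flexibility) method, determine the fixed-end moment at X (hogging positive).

M_X = 241 kip·ft

Release both end moments; the primary structure is a simply-supported span XY with redundants M_X and M_Y.
Simple-span end rotations at X and Y under the given loads:
  at X: point load 47 at a = 8.64: Pab(L + b)/(6LEI) = 175.4/EI
  at Y: point load 47 at a = 8.64: Pab(L + a)/(6LEI) = 263.1/EI
  at X: point load 148 at a = 2.7: Pab(L + b)/(6LEI) = 944.1/EI
  at Y: point load 148 at a = 2.7: Pab(L + a)/(6LEI) = 674.3/EI
  θ_X0 = 1119/EI,  θ_Y0 = 937.5/EI
Flexibility coefficients: a unit moment at one end gives L/(3EI) there and L/(6EI) at the far end, so f₁₁ = f₂₂ = 3.6/EI and f₁₂ = f₂₁ = 1.8/EI.
Compatibility — zero rotation at each built-in end:
  3.6 M_X + 1.8 M_Y = 1119
  1.8 M_X + 3.6 M_Y = 937.5
Solving the pair gives M_X = 241 kip·ft and M_Y = 139.9 kip·ft (hogging).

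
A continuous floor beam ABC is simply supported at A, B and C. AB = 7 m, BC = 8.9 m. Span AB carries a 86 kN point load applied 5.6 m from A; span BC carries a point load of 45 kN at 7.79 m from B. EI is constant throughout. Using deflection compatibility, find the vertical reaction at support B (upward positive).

R_B = 87.66 kN

Insert a hinge at B; M_B is the redundant, and each span becomes simply supported.
Discontinuity in slope at B on the released structure — sum the simple-span end rotations:
  span AB: point load 86 at a = 5.6: Pab(L + a)/(6LEI) = 202.3/EI
  span BC: point load 45 at a = 7.79: Pab(L + b)/(6LEI) = 72.94/EI
  relative rotation θ_0 = (202.3 + 72.94)/EI = 275.2/EI
A unit hogging moment at B produces rotation L₁/(3EI) + L₂/(3EI) = 5.3/EI.
Slope continuity at B: θ_0 = M_B·5.3/EI, so M_B = 275.2/5.3 = 51.93 kN·m (hogging).
Span AB, ΣM about A with M_B applied at B: R_B^{AB}·7 = 481.6 + 51.93, so R_B^{AB} = 76.22 kN and R_A = 86 − 76.22 = 9.782 kN.
Span BC, ΣM about C: R_B^{BC}·8.9 = 49.95 + 51.93, so R_B^{BC} = 11.45 kN and R_C = 45 − 11.45 = 33.55 kN.
R_B = 76.22 + 11.45 = 87.66 kN.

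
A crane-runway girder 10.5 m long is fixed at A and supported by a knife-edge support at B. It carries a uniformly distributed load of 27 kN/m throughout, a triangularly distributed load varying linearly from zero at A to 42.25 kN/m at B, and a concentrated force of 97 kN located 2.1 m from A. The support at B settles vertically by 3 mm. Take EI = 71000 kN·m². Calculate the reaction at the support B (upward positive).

R_B = 233.2 kN

Remove the prop at B; the released (primary) structure is a cantilever built in at A.
Downward deflection at the released point B due to the loads:
  UDL 27: wL⁴/(8EI) = 41023/EI
  triangular load, peak 42.25 at the free end: 11w₀L⁴/(120EI) = 47076/EI
  point load 97 at a = 2.1: Pa²(3L − a)/(6EI) = 2096/EI
  δ_0 = 90195/EI
Tip deflection under a unit load at B: L³/(3EI) = 385.9/EI.
With EI = 71000 kN·m²: δ_0 = 1.2704 m and δ_{BB} = 0.005435 m/kN.
Compatibility — the beam at B must follow the support down by 0.003 m: δ_0 − R_B·δ_{BB} = 0.003, so R_B = (1.2704 − 0.003)/0.005435 = 233.2 kN.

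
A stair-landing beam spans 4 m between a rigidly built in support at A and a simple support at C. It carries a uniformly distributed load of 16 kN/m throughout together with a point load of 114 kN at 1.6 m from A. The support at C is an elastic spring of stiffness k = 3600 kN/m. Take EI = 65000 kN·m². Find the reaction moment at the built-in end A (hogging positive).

Release the roller at C. Primary structure: cantilever fixed at A.
Free-end deflection of the primary structure under the applied loading (downward +):
  UDL 16: wL⁴/(8EI) = 512/EI
  point load 114 at a = 1.6: Pa²(3L − a)/(6EI) = 505.9/EI
  δ_0 = 1018/EI
Flexibility coefficient — unit upward force at C: δ_{CC} = L³/(3EI) = 21.33/EI.
With EI = 65000 kN·m²: δ_0 = 0.015659 m and δ_{CC} = 0.000328 m/kN.
Compatibility — the spring shortens by R_C/k under the reaction it provides: δ_0 − R_C·δ_{CC} = R_C/k. With 1/k = 0.000278 m/kN, R_C = δ_0 / (δ_{CC} + 1/k) = 0.015659 / (0.000328 + 0.000278) = 25.84 kN.
Moment equilibrium about A: M_A = Σ(load moments about A) − R_C·L = 310.4 − 25.84×4 = 207 kN·m.

M_A = 207 kN·m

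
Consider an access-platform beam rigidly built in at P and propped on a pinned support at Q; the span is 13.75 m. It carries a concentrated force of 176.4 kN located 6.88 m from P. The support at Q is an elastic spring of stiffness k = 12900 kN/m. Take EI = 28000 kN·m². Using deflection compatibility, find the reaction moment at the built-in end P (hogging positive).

Remove the prop at Q; the released (primary) structure is a cantilever built in at P.
Free-end deflection of the primary structure under the applied loading (downward +):
  point load 176.4 at a = 6.88: Pa²(3L − a)/(6EI) = 47830/EI
Flexibility coefficient — unit upward force at Q: δ_{QQ} = L³/(3EI) = 866.5/EI.
With EI = 28000 kN·m²: δ_0 = 1.7082 m and δ_{QQ} = 0.030948 m/kN.
Compatibility — the spring shortens by R_Q/k under the reaction it provides: δ_0 − R_Q·δ_{QQ} = R_Q/k. With 1/k = 0.000078 m/kN, R_Q = δ_0 / (δ_{QQ} + 1/k) = 1.7082 / (0.030948 + 0.000078) = 55.06 kN.
Moment equilibrium about P: M_P = Σ(load moments about P) − R_Q·L = 1214 − 55.06×13.75 = 456.6 kN·m.

M_P = 456.6 kN·m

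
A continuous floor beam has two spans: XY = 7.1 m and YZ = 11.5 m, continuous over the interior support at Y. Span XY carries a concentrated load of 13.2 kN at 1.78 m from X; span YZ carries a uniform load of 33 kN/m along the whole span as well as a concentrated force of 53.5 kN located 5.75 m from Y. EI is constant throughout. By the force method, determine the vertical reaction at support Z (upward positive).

Release continuity at Y by inserting a hinge; the redundant is the internal moment M_Y. The primary structure is two simply-supported spans XY and YZ.
Discontinuity in slope at Y on the released structure — sum the simple-span end rotations:
  span XY: point load 13.2 at a = 1.78: Pab(L + a)/(6LEI) = 26.06/EI
  span YZ: UDL 33: wL³/(24EI) = 2091/EI
  span YZ: point load 53.5 at a = 5.75: Pab(L + b)/(6LEI) = 442.2/EI
  relative rotation θ_0 = (26.06 + 2533)/EI = 2559/EI
A unit hogging moment at Y produces rotation L₁/(3EI) + L₂/(3EI) = 6.2/EI.
Slope continuity at Y: θ_0 = M_Y·6.2/EI, so M_Y = 2559/6.2 = 412.8 kN·m (hogging).
Span YZ, ΣM about Z: R_Y^{YZ}·11.5 = 2490 + 412.8, so R_Y^{YZ} = 252.4 kN and R_Z = 433 − 252.4 = 180.6 kN.

R_Z = 180.6 kN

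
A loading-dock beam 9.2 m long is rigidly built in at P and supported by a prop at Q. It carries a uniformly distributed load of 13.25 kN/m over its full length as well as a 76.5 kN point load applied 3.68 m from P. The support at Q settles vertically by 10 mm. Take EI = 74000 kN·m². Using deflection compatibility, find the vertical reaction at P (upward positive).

Choose R_Q as the redundant. The primary structure is the cantilever fixed at P.
Downward deflection at the released point Q due to the loads:
  UDL 13.25: wL⁴/(8EI) = 11865/EI
  point load 76.5 at a = 3.68: Pa²(3L − a)/(6EI) = 4130/EI
  δ_0 = 15995/EI
Flexibility coefficient — unit upward force at Q: δ_{QQ} = L³/(3EI) = 259.6/EI.
With EI = 74000 kN·m²: δ_0 = 0.21615 m and δ_{QQ} = 0.003508 m/kN.
Compatibility — the beam at Q must follow the support down by 0.01 m: δ_0 − R_Q·δ_{QQ} = 0.01, so R_Q = (0.21615 − 0.01)/0.003508 = 58.77 kN.
Vertical equilibrium: R_P = ΣP − R_Q = 198.4 − 58.77 = 139.6 kN.

R_P = 139.6 kN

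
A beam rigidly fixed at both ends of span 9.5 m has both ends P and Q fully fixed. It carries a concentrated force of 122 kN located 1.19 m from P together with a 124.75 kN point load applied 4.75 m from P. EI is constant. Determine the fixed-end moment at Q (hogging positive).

M_Q = 164 kN·m

Release both end moments; the primary structure is a simply-supported span PQ with redundants M_P and M_Q.
Simple-span end rotations at P and Q under the given loads:
  at P: point load 122 at a = 1.19: Pab(L + b)/(6LEI) = 377/EI
  at Q: point load 122 at a = 1.19: Pab(L + a)/(6LEI) = 226.3/EI
  at P: point load 124.75 at a = 4.75: Pab(L + b)/(6LEI) = 703.7/EI
  at Q: point load 124.75 at a = 4.75: Pab(L + a)/(6LEI) = 703.7/EI
  θ_P0 = 1081/EI,  θ_Q0 = 929.9/EI
Flexibility coefficients: a unit moment at one end gives L/(3EI) there and L/(6EI) at the far end, so f₁₁ = f₂₂ = 3.167/EI and f₁₂ = f₂₁ = 1.583/EI.
Compatibility — zero rotation at each built-in end:
  3.167 M_P + 1.583 M_Q = 1081
  1.583 M_P + 3.167 M_Q = 929.9
Solving the pair gives M_P = 259.2 kN·m and M_Q = 164 kN·m (hogging).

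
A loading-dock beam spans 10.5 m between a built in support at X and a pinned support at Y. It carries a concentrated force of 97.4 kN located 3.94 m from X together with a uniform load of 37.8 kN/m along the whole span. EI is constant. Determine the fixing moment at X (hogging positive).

Take the reaction at Y as the redundant and release it; the primary structure is a cantilever fixed at X.
Free-end deflection of the primary structure under the applied loading (downward +):
  point load 97.4 at a = 3.94: Pa²(3L − a)/(6EI) = 6945/EI
  UDL 37.8: wL⁴/(8EI) = 57433/EI
  δ_0 = 64378/EI
Flexibility coefficient — unit upward force at Y: δ_{YY} = L³/(3EI) = 385.9/EI.
The prop prevents deflection at Y: R_Y = δ_0/δ_{YY} = 64378/385.9 = 166.8 kN.
Moment equilibrium about X: M_X = Σ(load moments about X) − R_Y·L = 2467 − 166.8×10.5 = 715.7 kN·m.

M_X = 715.7 kN·m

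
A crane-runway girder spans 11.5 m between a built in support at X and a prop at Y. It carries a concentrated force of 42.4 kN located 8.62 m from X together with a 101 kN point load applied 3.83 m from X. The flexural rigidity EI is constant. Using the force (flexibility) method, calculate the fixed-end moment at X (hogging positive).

Take the reaction at Y as the redundant and release it; the primary structure is a cantilever fixed at X.
Downward deflection at the released point Y due to the loads:
  point load 42.4 at a = 8.62: Pa²(3L − a)/(6EI) = 13589/EI
  point load 101 at a = 3.83: Pa²(3L − a)/(6EI) = 7573/EI
  δ_0 = 21162/EI
Flexibility coefficient — unit upward force at Y: δ_{YY} = L³/(3EI) = 507/EI.
Compatibility at Y: δ_0 − R_Y·δ_{YY} = 0, so R_Y = 21162/507 = 41.74 kN.
Moment equilibrium about X: M_X = Σ(load moments about X) − R_Y·L = 752.3 − 41.74×11.5 = 272.3 kN·m.

M_X = 272.3 kN·m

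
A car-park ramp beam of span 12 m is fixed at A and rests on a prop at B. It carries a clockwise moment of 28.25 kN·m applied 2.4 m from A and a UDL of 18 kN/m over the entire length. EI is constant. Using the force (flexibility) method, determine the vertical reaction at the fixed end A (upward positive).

R_A = 133.7 kN

Release the roller at B. Primary structure: cantilever fixed at A.
Downward deflection at the released point B due to the loads:
  clockwise couple 28.25 at a = 2.4: M₀a(2L − a)/(2EI) = 732.2/EI
  UDL 18: wL⁴/(8EI) = 46656/EI
  δ_0 = 47388/EI
Flexibility coefficient — unit upward force at B: δ_{BB} = L³/(3EI) = 576/EI.
The prop prevents deflection at B: R_B = δ_0/δ_{BB} = 47388/576 = 82.27 kN.
Vertical equilibrium: R_A = ΣP − R_B = 216 − 82.27 = 133.7 kN.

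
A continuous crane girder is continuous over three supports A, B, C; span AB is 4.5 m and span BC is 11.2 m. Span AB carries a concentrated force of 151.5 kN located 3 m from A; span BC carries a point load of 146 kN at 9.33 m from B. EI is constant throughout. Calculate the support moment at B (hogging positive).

M_B = 130.9 kN·m

Insert a hinge at B; M_B is the redundant, and each span becomes simply supported.
Rotations at B on the released spans (each span's end-slope, ×1/EI):
  span AB: point load 151.5 at a = 3: Pab(L + a)/(6LEI) = 189.4/EI
  span BC: point load 146 at a = 9.33: Pab(L + b)/(6LEI) = 495.4/EI
  relative rotation θ_0 = (189.4 + 495.4)/EI = 684.8/EI
A unit hogging moment at B produces rotation L₁/(3EI) + L₂/(3EI) = 5.233/EI.
Compatibility: M_B·(L₁+L₂)/(3EI) = θ_0, giving M_B = 130.9 kN·m (hogging).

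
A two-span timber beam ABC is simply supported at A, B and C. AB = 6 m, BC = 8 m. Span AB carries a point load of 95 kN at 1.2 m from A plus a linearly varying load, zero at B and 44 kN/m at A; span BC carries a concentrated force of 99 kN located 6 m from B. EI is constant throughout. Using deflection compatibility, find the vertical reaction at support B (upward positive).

R_B = 121.6 kN

Release continuity at B by inserting a hinge; the redundant is the internal moment M_B. The primary structure is two simply-supported spans AB and BC.
Rotations at B on the released spans (each span's end-slope, ×1/EI):
  span AB: point load 95 at a = 1.2: Pab(L + a)/(6LEI) = 109.4/EI
  span AB: triangular load, peak 44: 7w₀L³/(360EI) = 184.8/EI
  span BC: point load 99 at a = 6: Pab(L + b)/(6LEI) = 247.5/EI
  relative rotation θ_0 = (294.2 + 247.5)/EI = 541.7/EI
A unit hogging moment at B produces rotation L₁/(3EI) + L₂/(3EI) = 4.667/EI.
Compatibility: M_B·(L₁+L₂)/(3EI) = θ_0, giving M_B = 116.1 kN·m (hogging).
Span AB, ΣM about A with M_B applied at B: R_B^{AB}·6 = 378 + 116.1, so R_B^{AB} = 82.35 kN and R_A = 227 − 82.35 = 144.7 kN.
Span BC, ΣM about C: R_B^{BC}·8 = 198 + 116.1, so R_B^{BC} = 39.26 kN and R_C = 99 − 39.26 = 59.74 kN.
R_B = 82.35 + 39.26 = 121.6 kN.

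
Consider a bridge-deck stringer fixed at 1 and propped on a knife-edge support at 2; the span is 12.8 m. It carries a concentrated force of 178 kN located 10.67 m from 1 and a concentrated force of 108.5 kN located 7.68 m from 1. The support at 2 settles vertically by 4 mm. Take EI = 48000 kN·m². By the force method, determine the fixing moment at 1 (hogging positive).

Choose R_2 as the redundant. The primary structure is the cantilever fixed at 1.
Free-end deflection of the primary structure under the applied loading (downward +):
  point load 178 at a = 10.67: Pa²(3L − a)/(6EI) = 93659/EI
  point load 108.5 at a = 7.68: Pa²(3L − a)/(6EI) = 32766/EI
  δ_0 = 126424/EI
Tip deflection under a unit load at 2: L³/(3EI) = 699.1/EI.
With EI = 48000 kN·m²: δ_0 = 2.6338 m and δ_{22} = 0.014564 m/kN.
Compatibility — the beam at 2 must follow the support down by 0.004 m: δ_0 − R_2·δ_{22} = 0.004, so R_2 = (2.6338 − 0.004)/0.014564 = 180.6 kN.
Moment equilibrium about 1: M_1 = Σ(load moments about 1) − R_2·L = 2733 − 180.6×12.8 = 421.2 kN·m.

M_1 = 421.2 kN·m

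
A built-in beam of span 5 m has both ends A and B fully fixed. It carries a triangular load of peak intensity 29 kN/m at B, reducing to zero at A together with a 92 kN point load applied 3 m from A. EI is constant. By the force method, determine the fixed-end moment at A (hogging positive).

M_A = 68.33 kN·m

Release both end moments; the primary structure is a simply-supported span AB with redundants M_A and M_B.
Simple-span end rotations at A and B under the given loads:
  at A: triangular load, peak 29: 7w₀L³/(360EI) = 70.49/EI
  at B: triangular load, peak 29: w₀L³/(45EI) = 80.56/EI
  at A: point load 92 at a = 3: Pab(L + b)/(6LEI) = 128.8/EI
  at B: point load 92 at a = 3: Pab(L + a)/(6LEI) = 147.2/EI
  θ_A0 = 199.3/EI,  θ_B0 = 227.8/EI
Flexibility coefficients: a unit moment at one end gives L/(3EI) there and L/(6EI) at the far end, so f₁₁ = f₂₂ = 1.667/EI and f₁₂ = f₂₁ = 0.8333/EI.
Compatibility — zero rotation at each built-in end:
  1.667 M_A + 0.8333 M_B = 199.3
  0.8333 M_A + 1.667 M_B = 227.8
Solving the pair gives M_A = 68.33 kN·m and M_B = 102.5 kN·m (hogging).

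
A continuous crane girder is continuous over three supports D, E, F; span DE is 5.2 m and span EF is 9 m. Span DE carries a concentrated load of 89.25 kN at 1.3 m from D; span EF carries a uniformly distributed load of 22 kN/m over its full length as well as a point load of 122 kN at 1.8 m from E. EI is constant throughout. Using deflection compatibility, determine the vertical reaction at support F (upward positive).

Insert a hinge at E; M_E is the redundant, and each span becomes simply supported.
Discontinuity in slope at E on the released structure — sum the simple-span end rotations:
  span DE: point load 89.25 at a = 1.3: Pab(L + a)/(6LEI) = 94.27/EI
  span EF: UDL 22: wL³/(24EI) = 668.2/EI
  span EF: point load 122 at a = 1.8: Pab(L + b)/(6LEI) = 474.3/EI
  relative rotation θ_0 = (94.27 + 1143)/EI = 1237/EI
A unit hogging moment at E produces rotation L₁/(3EI) + L₂/(3EI) = 4.733/EI.
Compatibility: M_E·(L₁+L₂)/(3EI) = θ_0, giving M_E = 261.3 kN·m (hogging).
Span EF, ΣM about F: R_E^{EF}·9 = 1769 + 261.3, so R_E^{EF} = 225.6 kN and R_F = 320 − 225.6 = 94.37 kN.

R_F = 94.37 kN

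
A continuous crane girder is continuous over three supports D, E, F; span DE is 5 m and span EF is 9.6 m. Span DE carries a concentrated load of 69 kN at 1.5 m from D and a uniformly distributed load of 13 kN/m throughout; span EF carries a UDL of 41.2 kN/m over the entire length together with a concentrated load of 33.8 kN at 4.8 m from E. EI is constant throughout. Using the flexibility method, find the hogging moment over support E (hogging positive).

M_E = 382.1 kN·m

Take M_E as the redundant. Released structure: two simple spans DE and EF with a hinge at E.
End slopes at the hinge E, treating each span as simply supported:
  span DE: point load 69 at a = 1.5: Pab(L + a)/(6LEI) = 78.49/EI
  span DE: UDL 13: wL³/(24EI) = 67.71/EI
  span EF: UDL 41.2: wL³/(24EI) = 1519/EI
  span EF: point load 33.8 at a = 4.8: Pab(L + b)/(6LEI) = 194.7/EI
  relative rotation θ_0 = (146.2 + 1713)/EI = 1860/EI
A unit hogging moment at E produces rotation L₁/(3EI) + L₂/(3EI) = 4.867/EI.
Slope continuity at E: θ_0 = M_E·4.867/EI, so M_E = 1860/4.867 = 382.1 kN·m (hogging).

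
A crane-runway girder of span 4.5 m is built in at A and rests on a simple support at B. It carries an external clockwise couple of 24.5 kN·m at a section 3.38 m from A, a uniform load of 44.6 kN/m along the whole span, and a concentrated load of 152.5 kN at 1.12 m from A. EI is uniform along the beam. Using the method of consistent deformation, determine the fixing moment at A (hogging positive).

M_A = 215.2 kN·m

Remove the prop at B; the released (primary) structure is a cantilever built in at A.
Deflection at B on the released cantilever, summing each load's contribution:
  clockwise couple 24.5 at a = 3.38: M₀a(2L − a)/(2EI) = 232.7/EI
  UDL 44.6: wL⁴/(8EI) = 2286/EI
  point load 152.5 at a = 1.12: Pa²(3L − a)/(6EI) = 394.7/EI
  δ_0 = 2914/EI
Flexibility coefficient — unit upward force at B: δ_{BB} = L³/(3EI) = 30.38/EI.
The prop prevents deflection at B: R_B = δ_0/δ_{BB} = 2914/30.38 = 95.92 kN.
Moment equilibrium about A: M_A = Σ(load moments about A) − R_B·L = 646.9 − 95.92×4.5 = 215.2 kN·m.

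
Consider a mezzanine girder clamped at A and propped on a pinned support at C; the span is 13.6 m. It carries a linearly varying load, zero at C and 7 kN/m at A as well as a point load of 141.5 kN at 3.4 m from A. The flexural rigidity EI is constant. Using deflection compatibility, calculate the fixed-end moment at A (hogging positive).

Choose R_C as the redundant. The primary structure is the cantilever fixed at A.
Deflection at C on the released cantilever, summing each load's contribution:
  triangular load, peak 7 at the fixed end: w₀L⁴/(30EI) = 7982/EI
  point load 141.5 at a = 3.4: Pa²(3L − a)/(6EI) = 10196/EI
  δ_0 = 18178/EI
Tip deflection under a unit load at C: L³/(3EI) = 838.5/EI.
The prop prevents deflection at C: R_C = δ_0/δ_{CC} = 18178/838.5 = 21.68 kN.
Moment equilibrium about A: M_A = Σ(load moments about A) − R_C·L = 696.9 − 21.68×13.6 = 402 kN·m.

M_A = 402 kN·m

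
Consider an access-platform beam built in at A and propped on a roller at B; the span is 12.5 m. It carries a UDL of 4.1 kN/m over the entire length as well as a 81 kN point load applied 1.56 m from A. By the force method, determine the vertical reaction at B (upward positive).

Remove the prop at B; the released (primary) structure is a cantilever built in at A.
Deflection at B on the released cantilever, summing each load's contribution:
  UDL 4.1: wL⁴/(8EI) = 12512/EI
  point load 81 at a = 1.56: Pa²(3L − a)/(6EI) = 1181/EI
  δ_0 = 13693/EI
Tip deflection under a unit load at B: L³/(3EI) = 651/EI.
The prop prevents deflection at B: R_B = δ_0/δ_{BB} = 13693/651 = 21.03 kN.

R_B = 21.03 kN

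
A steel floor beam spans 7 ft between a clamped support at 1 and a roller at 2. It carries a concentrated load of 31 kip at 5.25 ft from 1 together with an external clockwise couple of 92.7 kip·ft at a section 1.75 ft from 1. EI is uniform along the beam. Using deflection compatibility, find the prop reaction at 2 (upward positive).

R_2 = 28.31 kip

Choose R_2 as the redundant. The primary structure is the cantilever fixed at 1.
Deflection at 2 on the released cantilever, summing each load's contribution:
  point load 31 at a = 5.25: Pa²(3L − a)/(6EI) = 2243/EI
  clockwise couple 92.7 at a = 1.75: M₀a(2L − a)/(2EI) = 993.6/EI
  δ_0 = 3237/EI
Tip deflection under a unit load at 2: L³/(3EI) = 114.3/EI.
The prop prevents deflection at 2: R_2 = δ_0/δ_{22} = 3237/114.3 = 28.31 kip.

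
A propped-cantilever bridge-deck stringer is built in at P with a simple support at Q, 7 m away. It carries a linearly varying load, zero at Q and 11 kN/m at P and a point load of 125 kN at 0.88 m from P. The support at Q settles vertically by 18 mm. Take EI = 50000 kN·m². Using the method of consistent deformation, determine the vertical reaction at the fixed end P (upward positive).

R_P = 160.8 kN

Remove the prop at Q; the released (primary) structure is a cantilever built in at P.
Primary-structure tip deflection at Q by superposition:
  triangular load, peak 11 at the fixed end: w₀L⁴/(30EI) = 880.4/EI
  point load 125 at a = 0.88: Pa²(3L − a)/(6EI) = 324.6/EI
  δ_0 = 1205/EI
Tip deflection under a unit load at Q: L³/(3EI) = 114.3/EI.
With EI = 50000 kN·m²: δ_0 = 0.024099 m and δ_{QQ} = 0.002287 m/kN.
Compatibility — the beam at Q must follow the support down by 0.018 m: δ_0 − R_Q·δ_{QQ} = 0.018, so R_Q = (0.024099 − 0.018)/0.002287 = 2.667 kN.
Vertical equilibrium: R_P = ΣP − R_Q = 163.5 − 2.667 = 160.8 kN.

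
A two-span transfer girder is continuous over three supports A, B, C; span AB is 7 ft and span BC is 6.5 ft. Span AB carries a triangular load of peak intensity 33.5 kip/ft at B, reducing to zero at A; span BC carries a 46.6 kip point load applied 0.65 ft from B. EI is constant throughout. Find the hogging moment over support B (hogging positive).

Insert a hinge at B; M_B is the redundant, and each span becomes simply supported.
Discontinuity in slope at B on the released structure — sum the simple-span end rotations:
  span AB: triangular load, peak 33.5: w₀L³/(45EI) = 255.3/EI
  span BC: point load 46.6 at a = 0.65: Pab(L + b)/(6LEI) = 56.11/EI
  relative rotation θ_0 = (255.3 + 56.11)/EI = 311.5/EI
A unit hogging moment at B produces rotation L₁/(3EI) + L₂/(3EI) = 4.5/EI.
Slope continuity at B: θ_0 = M_B·4.5/EI, so M_B = 311.5/4.5 = 69.21 kip·ft (hogging).

M_B = 69.21 kip·ft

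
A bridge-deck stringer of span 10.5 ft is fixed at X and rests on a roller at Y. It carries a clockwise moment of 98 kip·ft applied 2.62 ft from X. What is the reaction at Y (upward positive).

Release the roller at Y. Primary structure: cantilever fixed at X.
Primary-structure tip deflection at Y by superposition:
  clockwise couple 98 at a = 2.62: M₀a(2L − a)/(2EI) = 2360/EI
Flexibility coefficient — unit upward force at Y: δ_{YY} = L³/(3EI) = 385.9/EI.
The prop prevents deflection at Y: R_Y = δ_0/δ_{YY} = 2360/385.9 = 6.115 kip.

R_Y = 6.115 kip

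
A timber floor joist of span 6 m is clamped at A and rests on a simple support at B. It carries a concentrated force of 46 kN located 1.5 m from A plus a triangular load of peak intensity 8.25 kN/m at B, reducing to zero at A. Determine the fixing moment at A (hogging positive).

Release the roller at B. Primary structure: cantilever fixed at A.
Primary-structure tip deflection at B by superposition:
  point load 46 at a = 1.5: Pa²(3L − a)/(6EI) = 284.6/EI
  triangular load, peak 8.25 at the free end: 11w₀L⁴/(120EI) = 980.1/EI
  δ_0 = 1265/EI
Flexibility coefficient — unit upward force at B: δ_{BB} = L³/(3EI) = 72/EI.
The prop prevents deflection at B: R_B = δ_0/δ_{BB} = 1265/72 = 17.57 kN.
Moment equilibrium about A: M_A = Σ(load moments about A) − R_B·L = 168 − 17.57×6 = 62.61 kN·m.

M_A = 62.61 kN·m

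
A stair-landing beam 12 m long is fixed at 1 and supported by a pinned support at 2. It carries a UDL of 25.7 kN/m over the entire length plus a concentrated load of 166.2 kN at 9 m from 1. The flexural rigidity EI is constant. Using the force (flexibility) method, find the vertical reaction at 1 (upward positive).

Release the roller at 2. Primary structure: cantilever fixed at 1.
Primary-structure tip deflection at 2 by superposition:
  UDL 25.7: wL⁴/(8EI) = 66614/EI
  point load 166.2 at a = 9: Pa²(3L − a)/(6EI) = 60580/EI
  δ_0 = 127194/EI
Tip deflection under a unit load at 2: L³/(3EI) = 576/EI.
Compatibility at 2: δ_0 − R_2·δ_{22} = 0, so R_2 = 127194/576 = 220.8 kN.
Vertical equilibrium: R_1 = ΣP − R_2 = 474.6 − 220.8 = 253.8 kN.

R_1 = 253.8 kN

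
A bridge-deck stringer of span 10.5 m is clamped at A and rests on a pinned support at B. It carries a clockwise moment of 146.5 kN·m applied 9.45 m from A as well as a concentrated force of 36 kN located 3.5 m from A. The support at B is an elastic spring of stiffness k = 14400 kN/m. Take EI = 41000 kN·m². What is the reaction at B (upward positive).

Choose R_B as the redundant. The primary structure is the cantilever fixed at A.
Free-end deflection of the primary structure under the applied loading (downward +):
  clockwise couple 146.5 at a = 9.45: M₀a(2L − a)/(2EI) = 7995/EI
  point load 36 at a = 3.5: Pa²(3L − a)/(6EI) = 2058/EI
  δ_0 = 10053/EI
Flexibility coefficient — unit upward force at B: δ_{BB} = L³/(3EI) = 385.9/EI.
With EI = 41000 kN·m²: δ_0 = 0.2452 m and δ_{BB} = 0.009412 m/kN.
Compatibility — the spring shortens by R_B/k under the reaction it provides: δ_0 − R_B·δ_{BB} = R_B/k. With 1/k = 0.000069 m/kN, R_B = δ_0 / (δ_{BB} + 1/k) = 0.2452 / (0.009412 + 0.000069) = 25.86 kN.

R_B = 25.86 kN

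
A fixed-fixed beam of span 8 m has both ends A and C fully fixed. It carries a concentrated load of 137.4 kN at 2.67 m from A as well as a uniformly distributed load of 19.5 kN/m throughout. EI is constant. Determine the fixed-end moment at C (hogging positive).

Release both end moments; the primary structure is a simply-supported span AC with redundants M_A and M_C.
Simple-span end rotations at A and C under the given loads:
  at A: point load 137.4 at a = 2.67: Pab(L + b)/(6LEI) = 543/EI
  at C: point load 137.4 at a = 2.67: Pab(L + a)/(6LEI) = 434.7/EI
  at A: UDL 19.5: wL³/(24EI) = 416/EI
  at C: UDL 19.5: wL³/(24EI) = 416/EI
  θ_A0 = 959/EI,  θ_C0 = 850.7/EI
Flexibility coefficients: a unit moment at one end gives L/(3EI) there and L/(6EI) at the far end, so f₁₁ = f₂₂ = 2.667/EI and f₁₂ = f₂₁ = 1.333/EI.
Compatibility — zero rotation at each built-in end:
  2.667 M_A + 1.333 M_C = 959
  1.333 M_A + 2.667 M_C = 850.7
Solving the pair gives M_A = 266.8 kN·m and M_C = 185.6 kN·m (hogging).

M_C = 185.6 kN·m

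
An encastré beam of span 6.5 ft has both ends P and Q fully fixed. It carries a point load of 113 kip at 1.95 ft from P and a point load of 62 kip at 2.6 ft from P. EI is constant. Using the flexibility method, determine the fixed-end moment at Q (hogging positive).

Take the two fixed-end moments M_P, M_Q as redundants; the released structure is the simple span PQ.
Simple-span end rotations at P and Q under the given loads:
  at P: point load 113 at a = 1.95: Pab(L + b)/(6LEI) = 284.1/EI
  at Q: point load 113 at a = 1.95: Pab(L + a)/(6LEI) = 217.2/EI
  at P: point load 62 at a = 2.6: Pab(L + b)/(6LEI) = 167.6/EI
  at Q: point load 62 at a = 2.6: Pab(L + a)/(6LEI) = 146.7/EI
  θ_P0 = 451.7/EI,  θ_Q0 = 363.9/EI
Flexibility coefficients: a unit moment at one end gives L/(3EI) there and L/(6EI) at the far end, so f₁₁ = f₂₂ = 2.167/EI and f₁₂ = f₂₁ = 1.083/EI.
Compatibility — zero rotation at each built-in end:
  2.167 M_P + 1.083 M_Q = 451.7
  1.083 M_P + 2.167 M_Q = 363.9
Solving the pair gives M_P = 166 kip·ft and M_Q = 84.96 kip·ft (hogging).

M_Q = 84.96 kip·ft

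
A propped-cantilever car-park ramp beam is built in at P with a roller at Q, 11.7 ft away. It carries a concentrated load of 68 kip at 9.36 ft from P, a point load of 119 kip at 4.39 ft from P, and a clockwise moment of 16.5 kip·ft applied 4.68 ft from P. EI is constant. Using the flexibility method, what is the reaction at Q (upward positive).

R_Q = 71.21 kip

Take the reaction at Q as the redundant and release it; the primary structure is a cantilever fixed at P.
Deflection at Q on the released cantilever, summing each load's contribution:
  point load 68 at a = 9.36: Pa²(3L − a)/(6EI) = 25557/EI
  point load 119 at a = 4.39: Pa²(3L − a)/(6EI) = 11738/EI
  clockwise couple 16.5 at a = 4.68: M₀a(2L − a)/(2EI) = 722.8/EI
  δ_0 = 38019/EI
Tip deflection under a unit load at Q: L³/(3EI) = 533.9/EI.
The prop prevents deflection at Q: R_Q = δ_0/δ_{QQ} = 38019/533.9 = 71.21 kip.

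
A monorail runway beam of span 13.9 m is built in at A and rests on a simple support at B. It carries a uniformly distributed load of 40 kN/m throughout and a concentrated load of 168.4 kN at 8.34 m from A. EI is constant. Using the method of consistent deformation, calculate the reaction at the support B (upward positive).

Take the reaction at B as the redundant and release it; the primary structure is a cantilever fixed at A.
Deflection at B on the released cantilever, summing each load's contribution:
  UDL 40: wL⁴/(8EI) = 186651/EI
  point load 168.4 at a = 8.34: Pa²(3L − a)/(6EI) = 65125/EI
  δ_0 = 251776/EI
Flexibility coefficient — unit upward force at B: δ_{BB} = L³/(3EI) = 895.2/EI.
Compatibility at B: δ_0 − R_B·δ_{BB} = 0, so R_B = 251776/895.2 = 281.2 kN.

R_B = 281.2 kN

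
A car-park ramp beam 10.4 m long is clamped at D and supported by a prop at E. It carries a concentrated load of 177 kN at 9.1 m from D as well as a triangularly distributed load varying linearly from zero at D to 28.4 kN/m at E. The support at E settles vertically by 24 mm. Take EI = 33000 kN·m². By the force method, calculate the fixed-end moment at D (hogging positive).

Choose R_E as the redundant. The primary structure is the cantilever fixed at D.
Deflection at E on the released cantilever, summing each load's contribution:
  point load 177 at a = 9.1: Pa²(3L − a)/(6EI) = 53988/EI
  triangular load, peak 28.4 at the free end: 11w₀L⁴/(120EI) = 30455/EI
  δ_0 = 84443/EI
Tip deflection under a unit load at E: L³/(3EI) = 375/EI.
With EI = 33000 kN·m²: δ_0 = 2.5589 m and δ_{EE} = 0.011362 m/kN.
Compatibility — the beam at E must follow the support down by 0.024 m: δ_0 − R_E·δ_{EE} = 0.024, so R_E = (2.5589 − 0.024)/0.011362 = 223.1 kN.
Moment equilibrium about D: M_D = Σ(load moments about D) − R_E·L = 2635 − 223.1×10.4 = 314.4 kN·m.

M_D = 314.4 kN·m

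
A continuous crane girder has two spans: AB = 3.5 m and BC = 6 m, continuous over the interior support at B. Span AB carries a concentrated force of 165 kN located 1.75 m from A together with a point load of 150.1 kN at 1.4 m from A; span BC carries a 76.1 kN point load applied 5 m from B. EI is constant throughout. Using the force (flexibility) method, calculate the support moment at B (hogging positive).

Take M_B as the redundant. Released structure: two simple spans AB and BC with a hinge at B.
End slopes at the hinge B, treating each span as simply supported:
  span AB: point load 165 at a = 1.75: Pab(L + a)/(6LEI) = 126.3/EI
  span AB: point load 150.1 at a = 1.4: Pab(L + a)/(6LEI) = 103/EI
  span BC: point load 76.1 at a = 5: Pab(L + b)/(6LEI) = 73.99/EI
  relative rotation θ_0 = (229.3 + 73.99)/EI = 303.3/EI
A unit hogging moment at B produces rotation L₁/(3EI) + L₂/(3EI) = 3.167/EI.
Slope continuity at B: θ_0 = M_B·3.167/EI, so M_B = 303.3/3.167 = 95.77 kN·m (hogging).

M_B = 95.77 kN·m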